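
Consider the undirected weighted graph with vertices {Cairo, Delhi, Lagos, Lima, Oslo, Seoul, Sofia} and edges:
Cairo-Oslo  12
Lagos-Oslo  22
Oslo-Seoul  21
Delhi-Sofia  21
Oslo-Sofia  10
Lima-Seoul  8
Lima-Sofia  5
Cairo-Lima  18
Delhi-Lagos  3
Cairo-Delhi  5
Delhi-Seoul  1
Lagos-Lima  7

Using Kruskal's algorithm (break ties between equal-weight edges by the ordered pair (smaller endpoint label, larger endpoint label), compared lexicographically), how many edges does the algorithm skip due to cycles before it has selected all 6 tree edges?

Kruskal: consider edges lightest-first.
Delhi-Seoul (1): add — endpoints in different components.
Delhi-Lagos (3): add — endpoints in different components.
Cairo-Delhi (5): add — endpoints in different components.
Lima-Sofia (5): add — endpoints in different components.
Lagos-Lima (7): add — endpoints in different components.
Lima-Seoul (8): skip — Seoul and Lima already connected.
Oslo-Sofia (10): add — endpoints in different components.
Edges rejected before the tree was complete: 1.

1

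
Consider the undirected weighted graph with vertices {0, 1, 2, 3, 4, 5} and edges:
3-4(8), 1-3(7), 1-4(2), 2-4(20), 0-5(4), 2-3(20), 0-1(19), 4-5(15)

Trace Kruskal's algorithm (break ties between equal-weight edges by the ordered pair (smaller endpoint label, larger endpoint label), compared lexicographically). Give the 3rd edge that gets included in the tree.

1-3

Kruskal's algorithm — process edges by increasing weight (ties by edge label):
1-4 (2): add — endpoints in different components.
0-5 (4): add — endpoints in different components.
1-3 (7): add — endpoints in different components.
3-4 (8): skip — 3 and 4 already connected.
4-5 (15): add — endpoints in different components.
0-1 (19): skip — 0 and 1 already connected.
2-3 (20): add — endpoints in different components.
The 3rd edge added is 1-3.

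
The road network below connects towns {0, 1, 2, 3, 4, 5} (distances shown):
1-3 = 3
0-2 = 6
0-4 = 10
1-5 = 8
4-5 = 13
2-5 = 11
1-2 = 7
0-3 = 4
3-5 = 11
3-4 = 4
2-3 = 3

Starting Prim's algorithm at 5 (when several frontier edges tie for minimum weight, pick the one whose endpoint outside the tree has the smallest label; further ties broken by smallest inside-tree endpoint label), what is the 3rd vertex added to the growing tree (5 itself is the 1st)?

Grow the tree from 5 using Prim:
Step 1: frontier [1-5 8, 2-5 11, 3-5 11, 4-5 13] → take 1-5 (8); add 1.
Step 2: frontier [1-3 3, 1-2 7, 2-5 11, 3-5 11, 4-5 13] → take 1-3 (3); add 3.
Step 3: frontier [1-2 7, 2-3 3, 0-3 4, 3-4 4, 2-5 11, 4-5 13] → take 2-3 (3); add 2.
Step 4: frontier [0-2 6, 0-3 4, 3-4 4, 4-5 13] → take 0-3 (4); add 0.
Step 5: frontier [0-4 10, 3-4 4, 4-5 13] → take 3-4 (4); add 4.
Vertex order: 5, 1, 3, 2, 0, 4. The 3rd vertex is 3.

3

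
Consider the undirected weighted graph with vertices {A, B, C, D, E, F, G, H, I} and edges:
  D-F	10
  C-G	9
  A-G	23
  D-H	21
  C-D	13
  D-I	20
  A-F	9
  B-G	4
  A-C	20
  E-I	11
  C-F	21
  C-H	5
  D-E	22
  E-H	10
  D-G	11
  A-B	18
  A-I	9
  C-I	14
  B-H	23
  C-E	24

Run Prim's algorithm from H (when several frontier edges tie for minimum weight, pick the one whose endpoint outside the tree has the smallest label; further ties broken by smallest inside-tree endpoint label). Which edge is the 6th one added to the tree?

D-F

Prim, starting at H.
Step 1: cheapest edge leaving the tree is C-H (5); add C.
Step 2: cheapest edge leaving the tree is C-G (9); add G.
Step 3: cheapest edge leaving the tree is B-G (4); add B.
Step 4: cheapest edge leaving the tree is E-H (10); add E.
Step 5: cheapest edge leaving the tree is D-G (11); add D.
Step 6: cheapest edge leaving the tree is D-F (10); add F.
Step 7: cheapest edge leaving the tree is A-F (9); add A.
Step 8: cheapest edge leaving the tree is A-I (9); add I.
The 6th edge added is D-F.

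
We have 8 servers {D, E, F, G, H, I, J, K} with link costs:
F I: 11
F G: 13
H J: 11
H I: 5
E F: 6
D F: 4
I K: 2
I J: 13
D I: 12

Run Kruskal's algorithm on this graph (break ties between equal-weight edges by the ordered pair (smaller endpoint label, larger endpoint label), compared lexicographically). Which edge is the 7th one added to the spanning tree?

F-G

Sort edges by weight, then run Kruskal:
I K (2): add — endpoints in different components.
D F (4): add — endpoints in different components.
H I (5): add — endpoints in different components.
E F (6): add — endpoints in different components.
F I (11): add — endpoints in different components.
H J (11): add — endpoints in different components.
D I (12): skip — D and I already connected.
F G (13): add — endpoints in different components.
The 7th edge added is F G.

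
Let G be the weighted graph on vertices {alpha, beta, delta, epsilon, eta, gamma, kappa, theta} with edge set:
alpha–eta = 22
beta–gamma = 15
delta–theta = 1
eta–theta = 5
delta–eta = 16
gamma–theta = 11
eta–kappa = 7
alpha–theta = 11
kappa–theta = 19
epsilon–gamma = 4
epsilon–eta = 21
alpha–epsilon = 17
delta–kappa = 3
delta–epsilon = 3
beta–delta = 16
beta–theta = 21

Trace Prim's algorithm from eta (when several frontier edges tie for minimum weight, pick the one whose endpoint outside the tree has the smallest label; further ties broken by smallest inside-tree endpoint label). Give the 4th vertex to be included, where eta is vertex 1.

Grow the tree from eta using Prim:
Step 1: cheapest edge leaving the tree is eta–theta (5); add theta.
Step 2: cheapest edge leaving the tree is delta–theta (1); add delta.
Step 3: cheapest edge leaving the tree is delta–epsilon (3); add epsilon.
Step 4: cheapest edge leaving the tree is delta–kappa (3); add kappa.
Step 5: cheapest edge leaving the tree is epsilon–gamma (4); add gamma.
Step 6: cheapest edge leaving the tree is alpha–theta (11); add alpha.
Step 7: cheapest edge leaving the tree is beta–gamma (15); add beta.
Vertex order: eta, theta, delta, epsilon, kappa, gamma, alpha, beta. The 4th vertex is epsilon.

epsilon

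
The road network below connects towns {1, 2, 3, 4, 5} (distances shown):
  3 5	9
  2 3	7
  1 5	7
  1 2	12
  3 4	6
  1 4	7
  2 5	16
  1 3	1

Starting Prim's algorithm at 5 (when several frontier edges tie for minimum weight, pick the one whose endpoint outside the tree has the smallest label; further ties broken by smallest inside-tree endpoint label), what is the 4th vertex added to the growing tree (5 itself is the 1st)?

4

Prim, starting at 5.
Step 1: frontier [1 5 7, 3 5 9, 2 5 16] → take 1 5 (7); add 1.
Step 2: frontier [1 3 1, 1 4 7, 1 2 12, 3 5 9, 2 5 16] → take 1 3 (1); add 3.
Step 3: frontier [1 4 7, 1 2 12, 3 4 6, 2 3 7, 2 5 16] → take 3 4 (6); add 4.
Step 4: frontier [1 2 12, 2 3 7, 2 5 16] → take 2 3 (7); add 2.
Vertex order: 5, 1, 3, 4, 2. The 4th vertex is 4.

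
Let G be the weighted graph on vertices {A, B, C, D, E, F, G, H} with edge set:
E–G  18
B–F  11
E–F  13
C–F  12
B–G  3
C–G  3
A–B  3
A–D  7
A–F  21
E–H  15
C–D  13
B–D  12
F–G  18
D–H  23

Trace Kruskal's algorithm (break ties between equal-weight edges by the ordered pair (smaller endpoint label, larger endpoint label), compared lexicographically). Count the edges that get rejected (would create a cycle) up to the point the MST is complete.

3

Sort edges by weight, then run Kruskal:
A–B (3): add — endpoints in different components.
B–G (3): add — endpoints in different components.
C–G (3): add — endpoints in different components.
A–D (7): add — endpoints in different components.
B–F (11): add — endpoints in different components.
B–D (12): skip — B and D already connected.
C–F (12): skip — C and F already connected.
C–D (13): skip — C and D already connected.
E–F (13): add — endpoints in different components.
E–H (15): add — endpoints in different components.
Edges rejected before the tree was complete: 3.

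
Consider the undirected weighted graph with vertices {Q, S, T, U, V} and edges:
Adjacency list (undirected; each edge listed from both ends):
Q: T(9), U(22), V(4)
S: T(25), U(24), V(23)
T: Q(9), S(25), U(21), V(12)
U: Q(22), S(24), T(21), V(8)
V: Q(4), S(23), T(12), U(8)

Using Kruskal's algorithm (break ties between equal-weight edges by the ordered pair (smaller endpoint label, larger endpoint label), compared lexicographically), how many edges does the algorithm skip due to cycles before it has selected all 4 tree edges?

Kruskal: consider edges lightest-first.
Q–V (4): add — endpoints in different components.
U–V (8): add — endpoints in different components.
Q–T (9): add — endpoints in different components.
T–V (12): skip — T and V already connected.
T–U (21): skip — T and U already connected.
Q–U (22): skip — Q and U already connected.
S–V (23): add — endpoints in different components.
Edges rejected before the tree was complete: 3.

3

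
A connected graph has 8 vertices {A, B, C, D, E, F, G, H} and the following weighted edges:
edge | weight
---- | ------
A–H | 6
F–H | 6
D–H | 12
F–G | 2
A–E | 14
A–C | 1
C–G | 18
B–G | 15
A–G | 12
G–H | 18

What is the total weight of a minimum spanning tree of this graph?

Prim's algorithm from H:
Step 1: frontier [A–H 6, F–H 6, D–H 12, G–H 18] → take A–H (6); add A.
Step 2: frontier [A–C 1, A–G 12, A–E 14, F–H 6, D–H 12, G–H 18] → take A–C (1); add C.
Step 3: frontier [A–G 12, A–E 14, C–G 18, F–H 6, D–H 12, G–H 18] → take F–H (6); add F.
Step 4: frontier [A–G 12, A–E 14, C–G 18, F–G 2, D–H 12, G–H 18] → take F–G (2); add G.
Step 5: frontier [A–E 14, B–G 15, D–H 12] → take D–H (12); add D.
Step 6: frontier [A–E 14, B–G 15] → take A–E (14); add E.
Step 7: frontier [B–G 15] → take B–G (15); add B.
MST edges: A–H, A–C, F–H, F–G, D–H, A–E, B–G; total weight 6+1+6+2+12+14+15 = 56.

56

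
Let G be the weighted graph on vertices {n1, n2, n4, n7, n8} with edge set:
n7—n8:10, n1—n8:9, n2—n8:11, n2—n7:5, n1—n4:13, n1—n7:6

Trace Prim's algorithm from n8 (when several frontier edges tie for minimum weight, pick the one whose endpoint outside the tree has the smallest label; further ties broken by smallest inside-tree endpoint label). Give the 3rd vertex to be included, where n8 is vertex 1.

Prim's algorithm from n8:
Step 1: frontier [n1—n8 9, n7—n8 10, n2—n8 11] → take n1—n8 (9); add n1.
Step 2: frontier [n1—n7 6, n1—n4 13, n7—n8 10, n2—n8 11] → take n1—n7 (6); add n7.
Step 3: frontier [n1—n4 13, n2—n7 5, n2—n8 11] → take n2—n7 (5); add n2.
Step 4: frontier [n1—n4 13] → take n1—n4 (13); add n4.
Vertex order: n8, n1, n7, n2, n4. The 3rd vertex is n7.

n7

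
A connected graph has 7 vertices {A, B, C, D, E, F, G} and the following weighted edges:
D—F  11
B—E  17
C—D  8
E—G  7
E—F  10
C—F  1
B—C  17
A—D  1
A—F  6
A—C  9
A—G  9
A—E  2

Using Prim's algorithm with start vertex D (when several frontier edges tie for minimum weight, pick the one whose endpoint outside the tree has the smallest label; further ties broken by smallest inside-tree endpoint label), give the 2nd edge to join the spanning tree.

A-E

Prim, starting at D.
Step 1: cheapest edge leaving the tree is A—D (1); add A.
Step 2: cheapest edge leaving the tree is A—E (2); add E.
Step 3: cheapest edge leaving the tree is A—F (6); add F.
Step 4: cheapest edge leaving the tree is C—F (1); add C.
Step 5: cheapest edge leaving the tree is E—G (7); add G.
Step 6: cheapest edge leaving the tree is B—C (17); add B.
The 2nd edge added is A—E.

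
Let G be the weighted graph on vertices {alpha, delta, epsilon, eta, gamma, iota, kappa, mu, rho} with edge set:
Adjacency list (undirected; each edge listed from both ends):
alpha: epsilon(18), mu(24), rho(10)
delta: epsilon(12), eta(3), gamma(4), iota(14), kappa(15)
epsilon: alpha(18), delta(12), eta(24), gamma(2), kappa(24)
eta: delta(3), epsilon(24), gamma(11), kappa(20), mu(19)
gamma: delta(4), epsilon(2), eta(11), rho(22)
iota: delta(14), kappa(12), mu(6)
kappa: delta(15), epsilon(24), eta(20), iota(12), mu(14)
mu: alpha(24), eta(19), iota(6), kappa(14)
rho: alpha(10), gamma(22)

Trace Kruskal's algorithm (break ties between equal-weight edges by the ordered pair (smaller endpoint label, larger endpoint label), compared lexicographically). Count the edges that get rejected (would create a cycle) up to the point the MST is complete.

Sort edges by weight, then run Kruskal:
epsilon–gamma (2): add — endpoints in different components.
delta–eta (3): add — endpoints in different components.
delta–gamma (4): add — endpoints in different components.
iota–mu (6): add — endpoints in different components.
alpha–rho (10): add — endpoints in different components.
eta–gamma (11): skip — gamma and eta already connected.
delta–epsilon (12): skip — epsilon and delta already connected.
iota–kappa (12): add — endpoints in different components.
delta–iota (14): add — endpoints in different components.
kappa–mu (14): skip — mu and kappa already connected.
delta–kappa (15): skip — kappa and delta already connected.
alpha–epsilon (18): add — endpoints in different components.
Edges rejected before the tree was complete: 4.

4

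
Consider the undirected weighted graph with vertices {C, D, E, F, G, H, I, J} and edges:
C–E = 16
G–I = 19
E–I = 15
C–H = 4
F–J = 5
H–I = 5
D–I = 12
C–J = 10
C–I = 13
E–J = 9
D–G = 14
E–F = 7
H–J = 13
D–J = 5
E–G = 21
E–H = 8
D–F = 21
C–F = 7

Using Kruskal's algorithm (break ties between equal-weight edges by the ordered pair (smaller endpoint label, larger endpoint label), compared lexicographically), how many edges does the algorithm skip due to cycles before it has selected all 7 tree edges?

Kruskal's algorithm — process edges by increasing weight (ties by edge label):
C–H (4): add — endpoints in different components.
D–J (5): add — endpoints in different components.
F–J (5): add — endpoints in different components.
H–I (5): add — endpoints in different components.
C–F (7): add — endpoints in different components.
E–F (7): add — endpoints in different components.
E–H (8): skip — E and H already connected.
E–J (9): skip — E and J already connected.
C–J (10): skip — C and J already connected.
D–I (12): skip — D and I already connected.
C–I (13): skip — C and I already connected.
H–J (13): skip — H and J already connected.
D–G (14): add — endpoints in different components.
Edges rejected before the tree was complete: 6.

6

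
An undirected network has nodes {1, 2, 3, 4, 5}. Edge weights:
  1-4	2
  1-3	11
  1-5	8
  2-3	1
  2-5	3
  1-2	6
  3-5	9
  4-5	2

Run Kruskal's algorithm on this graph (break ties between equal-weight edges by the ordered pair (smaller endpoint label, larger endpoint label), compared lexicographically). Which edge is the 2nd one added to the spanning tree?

1-4

Sort edges by weight, then run Kruskal:
2-3 (1): add. Components now {1} {2,3} {4} {5}
1-4 (2): add. Components now {1,4} {2,3} {5}
4-5 (2): add. Components now {1,4,5} {2,3}
2-5 (3): add. Components now {1,2,3,4,5}
The 2nd edge added is 1-4.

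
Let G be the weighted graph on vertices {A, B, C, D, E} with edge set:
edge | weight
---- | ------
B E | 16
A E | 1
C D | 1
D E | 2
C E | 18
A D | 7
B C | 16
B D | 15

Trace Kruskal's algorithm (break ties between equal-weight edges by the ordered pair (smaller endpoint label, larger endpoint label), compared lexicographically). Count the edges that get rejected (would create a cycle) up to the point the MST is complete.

1

Kruskal: consider edges lightest-first.
A E (1): add — endpoints in different components.
C D (1): add — endpoints in different components.
D E (2): add — endpoints in different components.
A D (7): skip — A and D already connected.
B D (15): add — endpoints in different components.
Edges rejected before the tree was complete: 1.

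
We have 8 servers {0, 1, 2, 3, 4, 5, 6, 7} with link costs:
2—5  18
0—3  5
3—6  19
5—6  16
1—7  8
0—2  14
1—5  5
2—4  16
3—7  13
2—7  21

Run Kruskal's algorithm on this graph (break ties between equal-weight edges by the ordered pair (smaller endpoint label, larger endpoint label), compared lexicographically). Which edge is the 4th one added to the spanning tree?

Kruskal's algorithm — process edges by increasing weight (ties by edge label):
0—3 (5): add — endpoints in different components.
1—5 (5): add — endpoints in different components.
1—7 (8): add — endpoints in different components.
3—7 (13): add — endpoints in different components.
0—2 (14): add — endpoints in different components.
2—4 (16): add — endpoints in different components.
5—6 (16): add — endpoints in different components.
The 4th edge added is 3—7.

3-7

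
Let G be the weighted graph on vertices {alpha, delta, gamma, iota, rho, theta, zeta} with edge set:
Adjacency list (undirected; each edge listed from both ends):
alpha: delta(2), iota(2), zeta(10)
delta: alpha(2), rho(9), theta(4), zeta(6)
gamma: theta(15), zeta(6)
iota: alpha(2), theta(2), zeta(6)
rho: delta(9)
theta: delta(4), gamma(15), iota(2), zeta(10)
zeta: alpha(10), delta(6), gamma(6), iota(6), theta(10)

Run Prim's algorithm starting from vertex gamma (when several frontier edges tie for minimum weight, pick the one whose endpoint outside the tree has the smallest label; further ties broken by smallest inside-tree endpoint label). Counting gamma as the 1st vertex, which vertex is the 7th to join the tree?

Prim, starting at gamma.
Step 1: cheapest edge leaving the tree is gamma–zeta (6); add zeta.
Step 2: cheapest edge leaving the tree is delta–zeta (6); add delta.
Step 3: cheapest edge leaving the tree is alpha–delta (2); add alpha.
Step 4: cheapest edge leaving the tree is alpha–iota (2); add iota.
Step 5: cheapest edge leaving the tree is iota–theta (2); add theta.
Step 6: cheapest edge leaving the tree is delta–rho (9); add rho.
Vertex order: gamma, zeta, delta, alpha, iota, theta, rho. The 7th vertex is rho.

rho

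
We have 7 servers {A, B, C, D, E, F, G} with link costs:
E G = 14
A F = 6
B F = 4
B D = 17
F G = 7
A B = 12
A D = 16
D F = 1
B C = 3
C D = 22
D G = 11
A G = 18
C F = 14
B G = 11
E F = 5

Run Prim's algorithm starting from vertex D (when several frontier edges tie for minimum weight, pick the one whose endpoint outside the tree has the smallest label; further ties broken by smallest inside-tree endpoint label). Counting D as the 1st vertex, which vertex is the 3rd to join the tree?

Prim's algorithm from D:
Step 1: cheapest edge leaving the tree is D F (1); add F.
Step 2: cheapest edge leaving the tree is B F (4); add B.
Step 3: cheapest edge leaving the tree is B C (3); add C.
Step 4: cheapest edge leaving the tree is E F (5); add E.
Step 5: cheapest edge leaving the tree is A F (6); add A.
Step 6: cheapest edge leaving the tree is F G (7); add G.
Vertex order: D, F, B, C, E, A, G. The 3rd vertex is B.

B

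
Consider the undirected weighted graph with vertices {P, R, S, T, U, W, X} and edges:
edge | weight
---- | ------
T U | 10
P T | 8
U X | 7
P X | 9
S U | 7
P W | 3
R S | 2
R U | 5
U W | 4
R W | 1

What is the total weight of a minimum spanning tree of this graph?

25

Prim's algorithm from W:
Step 1: frontier [R W 1, P W 3, U W 4] → take R W (1); add R.
Step 2: frontier [R S 2, R U 5, P W 3, U W 4] → take R S (2); add S.
Step 3: frontier [R U 5, S U 7, P W 3, U W 4] → take P W (3); add P.
Step 4: frontier [P T 8, P X 9, R U 5, S U 7, U W 4] → take U W (4); add U.
Step 5: frontier [P T 8, P X 9, U X 7, T U 10] → take U X (7); add X.
Step 6: frontier [P T 8, T U 10] → take P T (8); add T.
MST edges: R W, R S, P W, U W, U X, P T; total weight 1+2+3+4+7+8 = 25.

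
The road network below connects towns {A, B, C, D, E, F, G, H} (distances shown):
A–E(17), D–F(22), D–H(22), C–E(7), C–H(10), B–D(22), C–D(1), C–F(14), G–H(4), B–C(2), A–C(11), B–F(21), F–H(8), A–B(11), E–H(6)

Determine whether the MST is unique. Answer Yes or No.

No

Kruskal's algorithm — process edges by increasing weight (ties by edge label):
C–D (1): add — endpoints in different components.
B–C (2): add — endpoints in different components.
G–H (4): add — endpoints in different components.
E–H (6): add — endpoints in different components.
C–E (7): add — endpoints in different components.
F–H (8): add — endpoints in different components.
C–H (10): skip — C and H already connected.
A–B (11): add — endpoints in different components.
Non-tree edge A–C has weight 11, equal to the heaviest edge on its tree cycle — swapping gives another MST of the same weight. Not unique.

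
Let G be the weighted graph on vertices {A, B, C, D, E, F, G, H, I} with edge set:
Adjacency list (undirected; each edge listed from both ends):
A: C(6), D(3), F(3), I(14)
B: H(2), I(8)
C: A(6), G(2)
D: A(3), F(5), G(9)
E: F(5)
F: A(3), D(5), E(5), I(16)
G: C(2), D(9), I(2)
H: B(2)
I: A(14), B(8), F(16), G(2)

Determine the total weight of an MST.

Prim, starting at H.
Step 1: cheapest edge leaving the tree is B-H (2); add B.
Step 2: cheapest edge leaving the tree is B-I (8); add I.
Step 3: cheapest edge leaving the tree is G-I (2); add G.
Step 4: cheapest edge leaving the tree is C-G (2); add C.
Step 5: cheapest edge leaving the tree is A-C (6); add A.
Step 6: cheapest edge leaving the tree is A-D (3); add D.
Step 7: cheapest edge leaving the tree is A-F (3); add F.
Step 8: cheapest edge leaving the tree is E-F (5); add E.
MST edges: B-H, B-I, G-I, C-G, A-C, A-D, A-F, E-F; total weight 2+8+2+2+6+3+3+5 = 31.

31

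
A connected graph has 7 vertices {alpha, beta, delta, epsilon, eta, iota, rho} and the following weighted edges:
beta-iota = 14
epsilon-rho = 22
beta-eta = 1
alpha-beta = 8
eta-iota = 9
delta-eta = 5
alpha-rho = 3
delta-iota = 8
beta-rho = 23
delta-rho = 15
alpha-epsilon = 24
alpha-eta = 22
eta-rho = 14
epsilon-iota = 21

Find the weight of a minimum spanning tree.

46

Prim's algorithm from rho:
Step 1: cheapest edge leaving the tree is alpha-rho (3); add alpha.
Step 2: cheapest edge leaving the tree is alpha-beta (8); add beta.
Step 3: cheapest edge leaving the tree is beta-eta (1); add eta.
Step 4: cheapest edge leaving the tree is delta-eta (5); add delta.
Step 5: cheapest edge leaving the tree is delta-iota (8); add iota.
Step 6: cheapest edge leaving the tree is epsilon-iota (21); add epsilon.
MST edges: alpha-rho, alpha-beta, beta-eta, delta-eta, delta-iota, epsilon-iota; total weight 3+8+1+5+8+21 = 46.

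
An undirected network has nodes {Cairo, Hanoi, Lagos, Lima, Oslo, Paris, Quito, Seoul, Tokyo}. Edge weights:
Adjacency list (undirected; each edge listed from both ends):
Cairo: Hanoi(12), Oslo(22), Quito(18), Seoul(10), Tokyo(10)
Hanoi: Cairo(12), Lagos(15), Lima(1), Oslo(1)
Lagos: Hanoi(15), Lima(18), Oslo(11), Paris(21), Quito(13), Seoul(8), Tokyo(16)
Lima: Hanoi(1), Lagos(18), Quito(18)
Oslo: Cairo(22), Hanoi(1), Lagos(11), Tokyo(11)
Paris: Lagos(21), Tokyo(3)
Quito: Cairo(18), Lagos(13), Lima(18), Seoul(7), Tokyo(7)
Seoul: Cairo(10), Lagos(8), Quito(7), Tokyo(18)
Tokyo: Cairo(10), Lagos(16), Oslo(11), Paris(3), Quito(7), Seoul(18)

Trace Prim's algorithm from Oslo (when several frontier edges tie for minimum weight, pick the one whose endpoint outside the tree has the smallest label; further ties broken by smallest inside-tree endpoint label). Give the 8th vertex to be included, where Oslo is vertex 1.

Prim's algorithm from Oslo:
Step 1: cheapest edge leaving the tree is Hanoi Oslo (1); add Hanoi.
Step 2: cheapest edge leaving the tree is Hanoi Lima (1); add Lima.
Step 3: cheapest edge leaving the tree is Lagos Oslo (11); add Lagos.
Step 4: cheapest edge leaving the tree is Lagos Seoul (8); add Seoul.
Step 5: cheapest edge leaving the tree is Quito Seoul (7); add Quito.
Step 6: cheapest edge leaving the tree is Quito Tokyo (7); add Tokyo.
Step 7: cheapest edge leaving the tree is Paris Tokyo (3); add Paris.
Step 8: cheapest edge leaving the tree is Cairo Seoul (10); add Cairo.
Vertex order: Oslo, Hanoi, Lima, Lagos, Seoul, Quito, Tokyo, Paris, Cairo. The 8th vertex is Paris.

Paris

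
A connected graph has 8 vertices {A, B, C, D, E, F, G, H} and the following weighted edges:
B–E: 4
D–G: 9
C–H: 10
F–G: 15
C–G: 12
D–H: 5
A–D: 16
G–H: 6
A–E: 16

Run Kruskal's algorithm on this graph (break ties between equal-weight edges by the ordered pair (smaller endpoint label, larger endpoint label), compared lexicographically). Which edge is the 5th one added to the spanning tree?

Kruskal: consider edges lightest-first.
B–E (4): add — endpoints in different components.
D–H (5): add — endpoints in different components.
G–H (6): add — endpoints in different components.
D–G (9): skip — D and G already connected.
C–H (10): add — endpoints in different components.
C–G (12): skip — C and G already connected.
F–G (15): add — endpoints in different components.
A–D (16): add — endpoints in different components.
A–E (16): add — endpoints in different components.
The 5th edge added is F–G.

F-G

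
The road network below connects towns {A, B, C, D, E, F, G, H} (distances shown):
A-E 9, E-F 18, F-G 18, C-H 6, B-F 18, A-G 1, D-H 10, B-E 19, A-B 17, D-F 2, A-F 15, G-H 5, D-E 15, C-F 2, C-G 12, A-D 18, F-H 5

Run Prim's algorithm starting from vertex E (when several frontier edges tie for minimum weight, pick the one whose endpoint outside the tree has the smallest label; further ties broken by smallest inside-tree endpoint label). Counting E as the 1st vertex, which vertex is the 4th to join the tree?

H

Grow the tree from E using Prim:
Step 1: cheapest edge leaving the tree is A-E (9); add A.
Step 2: cheapest edge leaving the tree is A-G (1); add G.
Step 3: cheapest edge leaving the tree is G-H (5); add H.
Step 4: cheapest edge leaving the tree is F-H (5); add F.
Step 5: cheapest edge leaving the tree is C-F (2); add C.
Step 6: cheapest edge leaving the tree is D-F (2); add D.
Step 7: cheapest edge leaving the tree is A-B (17); add B.
Vertex order: E, A, G, H, F, C, D, B. The 4th vertex is H.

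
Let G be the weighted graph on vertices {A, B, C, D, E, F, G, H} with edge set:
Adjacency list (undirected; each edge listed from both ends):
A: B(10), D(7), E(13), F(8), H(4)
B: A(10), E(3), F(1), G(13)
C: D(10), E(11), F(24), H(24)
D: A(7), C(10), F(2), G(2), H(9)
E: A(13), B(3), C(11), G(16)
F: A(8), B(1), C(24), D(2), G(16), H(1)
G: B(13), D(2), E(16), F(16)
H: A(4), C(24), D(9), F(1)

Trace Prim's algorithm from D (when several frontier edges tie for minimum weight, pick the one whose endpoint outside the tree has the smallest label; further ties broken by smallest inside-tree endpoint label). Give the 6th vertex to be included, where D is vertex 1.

E

Prim's algorithm from D:
Step 1: cheapest edge leaving the tree is D-F (2); add F.
Step 2: cheapest edge leaving the tree is B-F (1); add B.
Step 3: cheapest edge leaving the tree is F-H (1); add H.
Step 4: cheapest edge leaving the tree is D-G (2); add G.
Step 5: cheapest edge leaving the tree is B-E (3); add E.
Step 6: cheapest edge leaving the tree is A-H (4); add A.
Step 7: cheapest edge leaving the tree is C-D (10); add C.
Vertex order: D, F, B, H, G, E, A, C. The 6th vertex is E.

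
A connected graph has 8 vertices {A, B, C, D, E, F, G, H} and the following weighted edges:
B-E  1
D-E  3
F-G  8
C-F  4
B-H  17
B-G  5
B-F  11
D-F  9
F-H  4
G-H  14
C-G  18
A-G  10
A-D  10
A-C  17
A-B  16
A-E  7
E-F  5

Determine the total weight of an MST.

Kruskal: consider edges lightest-first.
B-E (1): add — endpoints in different components.
D-E (3): add — endpoints in different components.
C-F (4): add — endpoints in different components.
F-H (4): add — endpoints in different components.
B-G (5): add — endpoints in different components.
E-F (5): add — endpoints in different components.
A-E (7): add — endpoints in different components.
MST edges: B-E, D-E, C-F, F-H, B-G, E-F, A-E; total weight 1+3+4+4+5+5+7 = 29.

29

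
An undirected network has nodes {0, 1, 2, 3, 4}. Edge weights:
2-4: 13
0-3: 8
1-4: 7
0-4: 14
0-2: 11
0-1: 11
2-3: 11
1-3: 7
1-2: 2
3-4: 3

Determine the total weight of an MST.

20

Prim, starting at 4.
Step 1: cheapest edge leaving the tree is 3-4 (3); add 3.
Step 2: cheapest edge leaving the tree is 1-3 (7); add 1.
Step 3: cheapest edge leaving the tree is 1-2 (2); add 2.
Step 4: cheapest edge leaving the tree is 0-3 (8); add 0.
MST edges: 3-4, 1-3, 1-2, 0-3; total weight 3+7+2+8 = 20.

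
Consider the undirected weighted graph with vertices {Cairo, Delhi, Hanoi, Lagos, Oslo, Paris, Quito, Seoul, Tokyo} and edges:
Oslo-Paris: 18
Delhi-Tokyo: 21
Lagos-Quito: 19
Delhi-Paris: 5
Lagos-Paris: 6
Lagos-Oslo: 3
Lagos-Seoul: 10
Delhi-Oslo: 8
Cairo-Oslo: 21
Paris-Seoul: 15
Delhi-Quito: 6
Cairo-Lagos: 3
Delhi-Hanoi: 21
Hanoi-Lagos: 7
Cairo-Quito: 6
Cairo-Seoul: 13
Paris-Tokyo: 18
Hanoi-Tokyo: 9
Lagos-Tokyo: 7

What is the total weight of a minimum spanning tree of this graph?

Kruskal: consider edges lightest-first.
Cairo-Lagos (3): add — endpoints in different components.
Lagos-Oslo (3): add — endpoints in different components.
Delhi-Paris (5): add — endpoints in different components.
Cairo-Quito (6): add — endpoints in different components.
Delhi-Quito (6): add — endpoints in different components.
Lagos-Paris (6): skip — Lagos and Paris already connected.
Hanoi-Lagos (7): add — endpoints in different components.
Lagos-Tokyo (7): add — endpoints in different components.
Delhi-Oslo (8): skip — Delhi and Oslo already connected.
Hanoi-Tokyo (9): skip — Hanoi and Tokyo already connected.
Lagos-Seoul (10): add — endpoints in different components.
MST edges: Cairo-Lagos, Lagos-Oslo, Delhi-Paris, Cairo-Quito, Delhi-Quito, Hanoi-Lagos, Lagos-Tokyo, Lagos-Seoul; total weight 3+3+5+6+6+7+7+10 = 47.

47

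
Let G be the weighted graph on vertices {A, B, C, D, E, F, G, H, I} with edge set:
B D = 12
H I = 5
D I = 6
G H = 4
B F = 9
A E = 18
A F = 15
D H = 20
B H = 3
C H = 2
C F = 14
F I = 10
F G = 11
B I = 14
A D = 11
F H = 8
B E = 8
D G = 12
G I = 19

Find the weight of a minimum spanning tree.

47

Kruskal's algorithm — process edges by increasing weight (ties by edge label):
C H (2): add — endpoints in different components.
B H (3): add — endpoints in different components.
G H (4): add — endpoints in different components.
H I (5): add — endpoints in different components.
D I (6): add — endpoints in different components.
B E (8): add — endpoints in different components.
F H (8): add — endpoints in different components.
B F (9): skip — B and F already connected.
F I (10): skip — F and I already connected.
A D (11): add — endpoints in different components.
MST edges: C H, B H, G H, H I, D I, B E, F H, A D; total weight 2+3+4+5+6+8+8+11 = 47.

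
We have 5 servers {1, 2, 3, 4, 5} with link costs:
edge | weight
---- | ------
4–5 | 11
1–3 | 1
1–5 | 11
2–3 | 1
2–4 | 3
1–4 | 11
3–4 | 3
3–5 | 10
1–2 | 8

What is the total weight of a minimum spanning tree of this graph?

15

Grow the tree from 4 using Prim:
Step 1: cheapest edge leaving the tree is 2–4 (3); add 2.
Step 2: cheapest edge leaving the tree is 2–3 (1); add 3.
Step 3: cheapest edge leaving the tree is 1–3 (1); add 1.
Step 4: cheapest edge leaving the tree is 3–5 (10); add 5.
MST edges: 2–4, 2–3, 1–3, 3–5; total weight 3+1+1+10 = 15.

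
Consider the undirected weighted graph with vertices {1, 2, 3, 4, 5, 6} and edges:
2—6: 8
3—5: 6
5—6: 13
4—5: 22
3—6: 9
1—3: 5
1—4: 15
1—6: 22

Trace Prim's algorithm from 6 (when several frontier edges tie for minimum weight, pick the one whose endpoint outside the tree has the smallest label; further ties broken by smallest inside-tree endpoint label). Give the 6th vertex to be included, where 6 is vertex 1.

4

Grow the tree from 6 using Prim:
Step 1: cheapest edge leaving the tree is 2—6 (8); add 2.
Step 2: cheapest edge leaving the tree is 3—6 (9); add 3.
Step 3: cheapest edge leaving the tree is 1—3 (5); add 1.
Step 4: cheapest edge leaving the tree is 3—5 (6); add 5.
Step 5: cheapest edge leaving the tree is 1—4 (15); add 4.
Vertex order: 6, 2, 3, 1, 5, 4. The 6th vertex is 4.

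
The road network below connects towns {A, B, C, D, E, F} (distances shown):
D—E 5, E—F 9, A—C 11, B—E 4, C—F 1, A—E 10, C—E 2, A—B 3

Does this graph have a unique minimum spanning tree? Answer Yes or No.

Yes

Kruskal's algorithm — process edges by increasing weight (ties by edge label):
C—F (1): add — endpoints in different components.
C—E (2): add — endpoints in different components.
A—B (3): add — endpoints in different components.
B—E (4): add — endpoints in different components.
D—E (5): add — endpoints in different components.
Every non-tree edge has weight strictly greater than the heaviest edge on the tree path between its endpoints, so the MST is unique.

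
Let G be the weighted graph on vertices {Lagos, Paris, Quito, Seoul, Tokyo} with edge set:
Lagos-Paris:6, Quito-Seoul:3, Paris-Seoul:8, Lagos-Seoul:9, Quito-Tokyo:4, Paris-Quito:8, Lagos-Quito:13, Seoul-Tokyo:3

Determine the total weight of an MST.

20

Prim's algorithm from Quito:
Step 1: frontier [Quito-Seoul 3, Quito-Tokyo 4, Paris-Quito 8, Lagos-Quito 13] → take Quito-Seoul (3); add Seoul.
Step 2: frontier [Quito-Tokyo 4, Paris-Quito 8, Lagos-Quito 13, Seoul-Tokyo 3, Paris-Seoul 8, Lagos-Seoul 9] → take Seoul-Tokyo (3); add Tokyo.
Step 3: frontier [Paris-Quito 8, Lagos-Quito 13, Paris-Seoul 8, Lagos-Seoul 9] → take Paris-Quito (8); add Paris.
Step 4: frontier [Lagos-Paris 6, Lagos-Quito 13, Lagos-Seoul 9] → take Lagos-Paris (6); add Lagos.
MST edges: Quito-Seoul, Seoul-Tokyo, Paris-Quito, Lagos-Paris; total weight 3+3+8+6 = 20.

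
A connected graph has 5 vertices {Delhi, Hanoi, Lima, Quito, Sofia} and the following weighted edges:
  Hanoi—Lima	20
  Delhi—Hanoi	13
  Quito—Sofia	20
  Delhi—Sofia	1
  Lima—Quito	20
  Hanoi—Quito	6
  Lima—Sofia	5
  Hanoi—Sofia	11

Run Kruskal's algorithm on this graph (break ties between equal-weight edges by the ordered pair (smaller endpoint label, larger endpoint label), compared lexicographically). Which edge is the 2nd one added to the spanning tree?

Kruskal: consider edges lightest-first.
Delhi—Sofia (1): add — endpoints in different components.
Lima—Sofia (5): add — endpoints in different components.
Hanoi—Quito (6): add — endpoints in different components.
Hanoi—Sofia (11): add — endpoints in different components.
The 2nd edge added is Lima—Sofia.

Lima-Sofia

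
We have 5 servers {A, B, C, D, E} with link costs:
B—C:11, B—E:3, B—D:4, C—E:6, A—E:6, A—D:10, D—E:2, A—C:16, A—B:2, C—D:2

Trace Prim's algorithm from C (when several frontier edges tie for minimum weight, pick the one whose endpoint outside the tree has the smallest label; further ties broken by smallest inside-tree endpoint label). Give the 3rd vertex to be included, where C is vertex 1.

E

Prim's algorithm from C:
Step 1: frontier [C—D 2, C—E 6, B—C 11, A—C 16] → take C—D (2); add D.
Step 2: frontier [C—E 6, B—C 11, A—C 16, D—E 2, B—D 4, A—D 10] → take D—E (2); add E.
Step 3: frontier [B—C 11, A—C 16, B—D 4, A—D 10, B—E 3, A—E 6] → take B—E (3); add B.
Step 4: frontier [A—B 2, A—C 16, A—D 10, A—E 6] → take A—B (2); add A.
Vertex order: C, D, E, B, A. The 3rd vertex is E.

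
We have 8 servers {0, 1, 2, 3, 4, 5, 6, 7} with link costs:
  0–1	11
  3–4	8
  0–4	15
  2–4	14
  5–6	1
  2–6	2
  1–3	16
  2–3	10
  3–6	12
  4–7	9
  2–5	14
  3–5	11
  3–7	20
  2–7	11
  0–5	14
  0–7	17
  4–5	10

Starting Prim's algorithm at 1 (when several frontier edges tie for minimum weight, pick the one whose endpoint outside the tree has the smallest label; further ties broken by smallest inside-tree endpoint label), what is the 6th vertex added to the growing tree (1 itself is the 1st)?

Prim's algorithm from 1:
Step 1: cheapest edge leaving the tree is 0–1 (11); add 0.
Step 2: cheapest edge leaving the tree is 0–5 (14); add 5.
Step 3: cheapest edge leaving the tree is 5–6 (1); add 6.
Step 4: cheapest edge leaving the tree is 2–6 (2); add 2.
Step 5: cheapest edge leaving the tree is 2–3 (10); add 3.
Step 6: cheapest edge leaving the tree is 3–4 (8); add 4.
Step 7: cheapest edge leaving the tree is 4–7 (9); add 7.
Vertex order: 1, 0, 5, 6, 2, 3, 4, 7. The 6th vertex is 3.

3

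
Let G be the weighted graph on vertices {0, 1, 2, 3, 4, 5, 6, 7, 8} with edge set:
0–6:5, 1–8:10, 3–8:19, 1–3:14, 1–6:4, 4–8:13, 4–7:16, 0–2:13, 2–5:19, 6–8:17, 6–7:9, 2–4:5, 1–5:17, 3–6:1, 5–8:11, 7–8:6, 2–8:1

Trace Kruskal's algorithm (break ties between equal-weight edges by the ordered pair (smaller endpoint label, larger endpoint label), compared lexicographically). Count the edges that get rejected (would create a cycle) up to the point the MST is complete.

Sort edges by weight, then run Kruskal:
2–8 (1): add — endpoints in different components.
3–6 (1): add — endpoints in different components.
1–6 (4): add — endpoints in different components.
0–6 (5): add — endpoints in different components.
2–4 (5): add — endpoints in different components.
7–8 (6): add — endpoints in different components.
6–7 (9): add — endpoints in different components.
1–8 (10): skip — 1 and 8 already connected.
5–8 (11): add — endpoints in different components.
Edges rejected before the tree was complete: 1.

1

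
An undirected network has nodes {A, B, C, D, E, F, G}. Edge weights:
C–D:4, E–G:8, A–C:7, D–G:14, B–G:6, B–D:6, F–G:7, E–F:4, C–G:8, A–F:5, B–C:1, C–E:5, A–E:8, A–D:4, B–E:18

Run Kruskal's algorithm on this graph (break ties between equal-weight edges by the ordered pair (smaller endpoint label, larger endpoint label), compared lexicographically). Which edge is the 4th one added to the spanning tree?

Kruskal: consider edges lightest-first.
B–C (1): add — endpoints in different components.
A–D (4): add — endpoints in different components.
C–D (4): add — endpoints in different components.
E–F (4): add — endpoints in different components.
A–F (5): add — endpoints in different components.
C–E (5): skip — C and E already connected.
B–D (6): skip — B and D already connected.
B–G (6): add — endpoints in different components.
The 4th edge added is E–F.

E-F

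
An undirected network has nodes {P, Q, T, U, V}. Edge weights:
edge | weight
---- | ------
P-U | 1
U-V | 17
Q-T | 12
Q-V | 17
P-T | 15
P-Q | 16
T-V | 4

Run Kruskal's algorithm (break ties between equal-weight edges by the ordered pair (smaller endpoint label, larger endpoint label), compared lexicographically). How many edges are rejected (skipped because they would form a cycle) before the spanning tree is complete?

Kruskal: consider edges lightest-first.
P-U (1): add. Components now {V} {T} {Q} {P,U}
T-V (4): add. Components now {T,V} {Q} {P,U}
Q-T (12): add. Components now {Q,T,V} {P,U}
P-T (15): add. Components now {P,Q,T,U,V}
Edges rejected before the tree was complete: 0.

0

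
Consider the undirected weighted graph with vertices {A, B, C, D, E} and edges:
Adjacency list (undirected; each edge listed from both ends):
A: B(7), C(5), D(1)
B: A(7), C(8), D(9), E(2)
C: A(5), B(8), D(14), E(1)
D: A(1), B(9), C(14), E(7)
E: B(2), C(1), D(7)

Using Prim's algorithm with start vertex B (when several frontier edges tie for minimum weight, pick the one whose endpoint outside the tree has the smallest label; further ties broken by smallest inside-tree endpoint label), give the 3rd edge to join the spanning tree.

Prim's algorithm from B:
Step 1: frontier [B—E 2, A—B 7, B—C 8, B—D 9] → take B—E (2); add E.
Step 2: frontier [A—B 7, B—C 8, B—D 9, C—E 1, D—E 7] → take C—E (1); add C.
Step 3: frontier [A—B 7, B—D 9, A—C 5, C—D 14, D—E 7] → take A—C (5); add A.
Step 4: frontier [A—D 1, B—D 9, C—D 14, D—E 7] → take A—D (1); add D.
The 3rd edge added is A—C.

A-C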